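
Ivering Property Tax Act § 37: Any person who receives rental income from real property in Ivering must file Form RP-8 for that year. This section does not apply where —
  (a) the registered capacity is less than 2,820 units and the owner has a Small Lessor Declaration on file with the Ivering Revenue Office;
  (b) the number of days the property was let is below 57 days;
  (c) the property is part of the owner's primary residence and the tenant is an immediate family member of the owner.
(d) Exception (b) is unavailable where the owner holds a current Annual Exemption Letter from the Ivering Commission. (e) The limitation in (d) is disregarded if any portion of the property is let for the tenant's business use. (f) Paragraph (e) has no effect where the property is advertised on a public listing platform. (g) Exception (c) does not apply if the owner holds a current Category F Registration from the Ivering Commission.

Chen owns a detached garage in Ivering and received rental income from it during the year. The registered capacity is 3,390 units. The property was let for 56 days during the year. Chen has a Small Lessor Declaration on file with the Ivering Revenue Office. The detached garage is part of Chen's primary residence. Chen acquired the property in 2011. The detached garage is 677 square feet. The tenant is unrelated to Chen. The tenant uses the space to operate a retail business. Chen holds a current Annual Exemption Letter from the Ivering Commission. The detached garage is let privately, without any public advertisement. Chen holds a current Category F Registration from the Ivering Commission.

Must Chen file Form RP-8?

No — exception (b) applies; Chen is not required to file Form RP-8.

Exception (a) does not apply: the registered capacity is 3,390 units, not less than 2,820 units.
Exception (b)'s conditions are all satisfied: the number of days the property was let is 56 days, below the 57 days limit. Under paragraphs (d)–(f): (d) operates (a current Annual Exemption Letter is held), but is itself disapplied by (e): (e) operates — the space is let for business use. (f), which would lift (e), is inapplicable — the property is let privately without advertisement. So (b) applies.
Exception (c) requires that the tenant is an immediate family member of the owner; but the tenant is unrelated to the owner, so (c) is unavailable.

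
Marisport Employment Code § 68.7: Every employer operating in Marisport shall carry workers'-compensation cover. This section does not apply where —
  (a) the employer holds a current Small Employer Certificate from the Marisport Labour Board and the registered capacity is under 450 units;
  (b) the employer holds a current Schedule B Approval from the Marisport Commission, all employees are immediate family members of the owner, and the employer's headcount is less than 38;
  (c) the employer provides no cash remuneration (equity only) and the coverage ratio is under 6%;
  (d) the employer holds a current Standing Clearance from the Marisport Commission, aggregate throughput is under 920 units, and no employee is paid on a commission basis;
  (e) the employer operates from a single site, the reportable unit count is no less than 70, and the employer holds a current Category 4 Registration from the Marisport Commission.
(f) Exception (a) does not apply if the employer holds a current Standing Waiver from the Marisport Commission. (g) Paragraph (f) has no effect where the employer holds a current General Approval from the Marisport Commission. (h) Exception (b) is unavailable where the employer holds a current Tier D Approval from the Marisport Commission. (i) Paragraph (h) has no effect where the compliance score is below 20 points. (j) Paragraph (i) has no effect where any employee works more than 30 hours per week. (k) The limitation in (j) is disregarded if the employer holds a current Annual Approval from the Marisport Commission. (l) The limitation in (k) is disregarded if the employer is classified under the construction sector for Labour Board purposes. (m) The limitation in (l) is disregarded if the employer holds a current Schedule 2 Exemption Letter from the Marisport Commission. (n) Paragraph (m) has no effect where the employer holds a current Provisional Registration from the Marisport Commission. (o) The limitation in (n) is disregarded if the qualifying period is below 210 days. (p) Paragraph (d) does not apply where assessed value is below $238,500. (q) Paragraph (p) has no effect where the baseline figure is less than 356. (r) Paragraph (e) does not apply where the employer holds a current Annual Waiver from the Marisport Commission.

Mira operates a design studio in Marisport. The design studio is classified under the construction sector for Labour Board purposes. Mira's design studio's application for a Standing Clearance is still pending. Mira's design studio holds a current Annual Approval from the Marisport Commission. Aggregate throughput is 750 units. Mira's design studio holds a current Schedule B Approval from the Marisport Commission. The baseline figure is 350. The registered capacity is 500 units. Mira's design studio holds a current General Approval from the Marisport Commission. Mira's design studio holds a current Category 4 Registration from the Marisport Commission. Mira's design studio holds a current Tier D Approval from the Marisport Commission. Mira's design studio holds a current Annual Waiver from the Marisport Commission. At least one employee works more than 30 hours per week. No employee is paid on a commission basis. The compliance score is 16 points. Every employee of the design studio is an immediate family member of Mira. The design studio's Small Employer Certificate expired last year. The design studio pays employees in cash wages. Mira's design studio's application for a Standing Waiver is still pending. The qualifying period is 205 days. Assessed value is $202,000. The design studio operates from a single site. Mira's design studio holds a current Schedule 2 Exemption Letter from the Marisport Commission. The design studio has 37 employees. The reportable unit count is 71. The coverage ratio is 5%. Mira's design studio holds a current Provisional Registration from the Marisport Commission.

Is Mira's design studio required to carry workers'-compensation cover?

Exception (a) does not apply: the Small Employer Certificate has expired.
All of (b)'s requirements are met (a current Schedule B Approval is held; every employee is an immediate family member; the employer's headcount is 37, less than the 38 limit). Considering the limiting provisions: (h) would limit (b) — a current Tier D Approval is held — but (i) sets (h) aside: (i) operates against (h): the compliance score is 16 points, below the 20 points limit. (j) applies (at least one employee exceeds 30 hours/week), but is displaced by (k): (k) operates against (j): a current Annual Approval is held. (l) would limit (k) — the design studio is classified under the construction sector — but (m) sets (l) aside: (m) operates against (l): a current Schedule 2 Exemption Letter is held. (n) would limit (m) — a current Provisional Registration is held — but (o) sets (n) aside: (o) applies — the qualifying period is 205 days, below the 210 days limit. So (b) applies.
Exception (c) fails — employees are paid cash wages.
Exception (d) does not apply: the Standing Clearance is not current.
All of (e)'s requirements are met (the employer operates from a single site; the reportable unit count is 71, meeting the 70 threshold; a current Category 4 Registration is held). Turning to paragraph (r): (r) operates against (e): a current Annual Waiver is held. Exception (e) does not apply.

No — exception (b) applies; Mira's design studio is not required to carry workers'-compensation cover.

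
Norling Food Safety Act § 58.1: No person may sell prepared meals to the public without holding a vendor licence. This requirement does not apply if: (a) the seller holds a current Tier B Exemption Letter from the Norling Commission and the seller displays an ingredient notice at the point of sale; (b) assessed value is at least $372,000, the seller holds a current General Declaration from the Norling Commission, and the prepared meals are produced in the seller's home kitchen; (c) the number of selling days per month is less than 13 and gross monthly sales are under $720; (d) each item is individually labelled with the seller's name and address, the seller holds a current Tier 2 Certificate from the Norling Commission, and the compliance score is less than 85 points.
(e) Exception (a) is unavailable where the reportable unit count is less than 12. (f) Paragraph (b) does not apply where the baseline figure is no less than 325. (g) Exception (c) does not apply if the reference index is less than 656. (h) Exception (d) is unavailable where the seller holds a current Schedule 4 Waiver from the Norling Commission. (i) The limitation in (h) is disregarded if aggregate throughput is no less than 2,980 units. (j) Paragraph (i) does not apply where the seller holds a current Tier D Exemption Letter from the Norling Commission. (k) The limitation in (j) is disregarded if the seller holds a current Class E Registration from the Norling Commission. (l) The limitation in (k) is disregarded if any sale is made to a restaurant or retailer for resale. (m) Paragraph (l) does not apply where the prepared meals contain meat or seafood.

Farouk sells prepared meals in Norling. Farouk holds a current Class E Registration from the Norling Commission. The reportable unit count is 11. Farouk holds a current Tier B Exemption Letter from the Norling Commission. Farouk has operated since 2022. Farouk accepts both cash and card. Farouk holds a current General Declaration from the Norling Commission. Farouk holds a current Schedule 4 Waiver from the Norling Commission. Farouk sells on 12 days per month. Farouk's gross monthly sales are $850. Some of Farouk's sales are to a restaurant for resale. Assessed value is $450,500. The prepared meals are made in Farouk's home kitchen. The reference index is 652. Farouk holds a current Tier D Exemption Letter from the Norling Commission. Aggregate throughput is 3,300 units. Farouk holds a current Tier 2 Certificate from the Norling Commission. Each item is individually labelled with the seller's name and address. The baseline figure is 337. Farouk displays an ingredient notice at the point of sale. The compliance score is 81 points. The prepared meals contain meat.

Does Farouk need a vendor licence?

No — exception (d) applies; Farouk is not required to hold a vendor licence.

Exception (a)'s conditions are all satisfied: a current Tier B Exemption Letter is held; an ingredient notice is displayed. But applying paragraph (e): (e) operates against (a): the reportable unit count is 11, less than the 12 limit. (a) is therefore removed.
Exception (b): assessed value is $450,500, meeting the $372,000 threshold; a current General Declaration is held; the prepared meals are home-kitchen produced — every condition holds. However, paragraph (f) must be considered: (f) operates — the baseline figure is 337, meeting the 325 threshold. (b) is therefore removed.
Exception (c) requires that gross monthly sales are under $720; but gross monthly sales are $850, not under $720, so (c) is unavailable.
Exception (d)'s conditions are all satisfied: items are individually labelled; a current Tier 2 Certificate is held; the compliance score is 81 points, less than the 85 points limit. Under paragraphs (h)–(m): (h) would limit (d) — a current Schedule 4 Waiver is held — but (i) sets (h) aside: (i) operates against (h): aggregate throughput is 3,300 units, meeting the 2,980 units threshold. (j) applies (a current Tier D Exemption Letter is held), but is itself disapplied by (k): (k) operates — a current Class E Registration is held. (l) is triggered (some sales are to a restaurant for resale), but is overridden by (m): (m) is engaged — the prepared meals contain meat. Exception (d) stands.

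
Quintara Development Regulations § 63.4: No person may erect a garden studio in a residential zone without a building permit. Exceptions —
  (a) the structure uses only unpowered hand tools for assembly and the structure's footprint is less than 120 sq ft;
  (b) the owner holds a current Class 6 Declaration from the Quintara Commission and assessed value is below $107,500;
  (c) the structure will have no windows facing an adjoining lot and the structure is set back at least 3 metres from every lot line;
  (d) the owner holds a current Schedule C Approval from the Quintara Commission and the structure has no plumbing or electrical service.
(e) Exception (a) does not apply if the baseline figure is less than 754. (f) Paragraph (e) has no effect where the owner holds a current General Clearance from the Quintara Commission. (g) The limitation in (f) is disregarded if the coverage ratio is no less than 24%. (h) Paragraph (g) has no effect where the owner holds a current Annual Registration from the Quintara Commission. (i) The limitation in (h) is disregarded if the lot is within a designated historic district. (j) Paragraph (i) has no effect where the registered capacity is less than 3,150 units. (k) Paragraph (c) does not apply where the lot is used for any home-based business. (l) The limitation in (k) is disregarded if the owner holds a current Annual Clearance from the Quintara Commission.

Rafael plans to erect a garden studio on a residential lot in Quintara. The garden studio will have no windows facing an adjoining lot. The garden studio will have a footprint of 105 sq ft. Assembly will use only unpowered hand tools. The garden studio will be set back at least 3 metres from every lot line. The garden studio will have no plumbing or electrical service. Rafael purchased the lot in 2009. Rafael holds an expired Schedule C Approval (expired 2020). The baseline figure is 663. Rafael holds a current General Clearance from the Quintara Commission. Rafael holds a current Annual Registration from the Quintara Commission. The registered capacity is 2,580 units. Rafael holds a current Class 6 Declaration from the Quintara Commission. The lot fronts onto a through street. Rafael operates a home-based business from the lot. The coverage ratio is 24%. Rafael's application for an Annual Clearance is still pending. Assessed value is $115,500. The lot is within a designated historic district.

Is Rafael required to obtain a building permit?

No — exception (a) applies; Rafael does not need a building permit.

All of (a)'s requirements are met (assembly uses only hand tools; the structure's footprint is 105 sq ft, less than the 120 sq ft limit). Applying paragraphs (e)–(j): (e) would limit (a) — the baseline figure is 663, less than the 754 limit — but (f) sets (e) aside: (f) operates against (e): a current General Clearance is held. (g) applies (the coverage ratio is 24%, meeting the 24% threshold), but is set aside by (h): (h) is triggered — a current Annual Registration is held. (i) operates (the lot is in a historic district), but yields to (j): (j) operates against (i): the registered capacity is 2,580 units, less than the 3,150 units limit. (a) remains available.
Exception (b) requires that assessed value is below $107,500; but assessed value is $115,500, not below $107,500, so (b) is unavailable.
Exception (c) is satisfied on its face — no windows face an adjoining lot; the setback is at least 3 m on every side. Turning to paragraphs (k)–(l): (k) operates against (c): a home-based business operates on the lot. (l) does not operate here (there is no Annual Clearance in force), so (k) stands. So (c) is unavailable.
Exception (d) requires that the owner holds a current Schedule C Approval from the Quintara Commission; but there is no Schedule C Approval in force, so (d) is unavailable.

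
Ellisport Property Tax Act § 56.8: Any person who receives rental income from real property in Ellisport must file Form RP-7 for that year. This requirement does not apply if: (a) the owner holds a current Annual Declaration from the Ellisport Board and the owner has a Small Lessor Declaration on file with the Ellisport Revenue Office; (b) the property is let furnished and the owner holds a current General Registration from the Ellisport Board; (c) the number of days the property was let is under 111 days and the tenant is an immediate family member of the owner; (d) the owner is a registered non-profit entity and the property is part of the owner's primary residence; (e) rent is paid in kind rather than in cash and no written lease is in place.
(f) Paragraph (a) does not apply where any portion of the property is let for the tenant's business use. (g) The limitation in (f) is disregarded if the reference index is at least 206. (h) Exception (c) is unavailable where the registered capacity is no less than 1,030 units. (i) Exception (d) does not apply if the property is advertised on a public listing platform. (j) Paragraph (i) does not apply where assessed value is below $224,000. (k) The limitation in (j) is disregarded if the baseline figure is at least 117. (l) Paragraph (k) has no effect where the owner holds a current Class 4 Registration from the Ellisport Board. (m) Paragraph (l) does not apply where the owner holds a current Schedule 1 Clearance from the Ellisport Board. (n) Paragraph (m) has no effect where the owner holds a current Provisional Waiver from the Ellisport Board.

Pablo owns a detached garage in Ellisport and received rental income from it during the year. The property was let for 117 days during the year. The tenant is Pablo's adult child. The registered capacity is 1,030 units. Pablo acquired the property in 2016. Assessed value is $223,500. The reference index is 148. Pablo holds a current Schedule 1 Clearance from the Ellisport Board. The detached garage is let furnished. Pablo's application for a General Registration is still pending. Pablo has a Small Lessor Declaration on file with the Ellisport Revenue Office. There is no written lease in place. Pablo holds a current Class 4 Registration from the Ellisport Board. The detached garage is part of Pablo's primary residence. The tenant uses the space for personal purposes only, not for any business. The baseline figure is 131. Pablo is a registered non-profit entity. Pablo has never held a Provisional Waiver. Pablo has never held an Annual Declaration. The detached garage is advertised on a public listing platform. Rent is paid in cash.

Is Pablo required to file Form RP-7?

Exception (a) fails — no current Annual Declaration is held.
Exception (b) requires that the owner holds a current General Registration from the Ellisport Board; but there is no General Registration in force, so (b) is unavailable.
Exception (c) fails — the number of days the property was let is 117 days, not under 111 days.
Exception (d) is satisfied on its face — Pablo is a registered non-profit; the detached garage is part of the primary residence. But: (i) is triggered — the property is publicly advertised. (j) would limit (i) — assessed value is $223,500, below the $224,000 limit — but (k) sets (j) aside: (k) operates — the baseline figure is 131, meeting the 117 threshold. (l) applies (a current Class 4 Registration is held), but is itself disapplied by (m): (m) is triggered — a current Schedule 1 Clearance is held. (n) is not engaged (no current Provisional Waiver is held), so (m) stands. (d) is therefore removed.
Exception (e) does not apply: rent is paid in cash.
Every exception is unavailable, so the rule governs.

Yes — Pablo must file Form RP-7.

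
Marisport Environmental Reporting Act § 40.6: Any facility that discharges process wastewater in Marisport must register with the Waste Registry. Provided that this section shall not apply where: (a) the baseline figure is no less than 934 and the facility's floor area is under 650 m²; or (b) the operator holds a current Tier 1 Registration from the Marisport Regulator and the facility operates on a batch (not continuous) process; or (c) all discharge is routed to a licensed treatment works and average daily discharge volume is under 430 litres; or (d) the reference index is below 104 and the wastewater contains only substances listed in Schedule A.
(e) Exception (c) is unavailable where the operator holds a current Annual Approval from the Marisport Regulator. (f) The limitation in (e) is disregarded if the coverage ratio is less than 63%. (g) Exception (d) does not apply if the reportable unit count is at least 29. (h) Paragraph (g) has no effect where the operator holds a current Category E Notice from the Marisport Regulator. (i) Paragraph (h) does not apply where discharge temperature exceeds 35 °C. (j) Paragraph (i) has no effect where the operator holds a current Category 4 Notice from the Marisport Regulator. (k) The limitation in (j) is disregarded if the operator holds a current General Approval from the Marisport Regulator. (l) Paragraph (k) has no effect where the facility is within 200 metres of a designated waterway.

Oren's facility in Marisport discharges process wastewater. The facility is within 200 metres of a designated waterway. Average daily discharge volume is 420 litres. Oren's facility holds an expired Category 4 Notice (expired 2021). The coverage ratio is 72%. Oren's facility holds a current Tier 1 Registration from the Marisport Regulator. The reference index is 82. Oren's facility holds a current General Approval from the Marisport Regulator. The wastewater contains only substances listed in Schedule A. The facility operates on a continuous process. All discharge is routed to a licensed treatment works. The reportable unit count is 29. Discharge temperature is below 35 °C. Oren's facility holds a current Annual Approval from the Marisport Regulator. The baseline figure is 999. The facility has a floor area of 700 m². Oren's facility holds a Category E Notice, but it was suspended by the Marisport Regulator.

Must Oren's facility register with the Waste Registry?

Exception (a) fails — the facility's floor area is 700 m², not under 650 m².
Exception (b) fails — the facility operates on a continuous process.
All of (c)'s requirements are met (discharge is routed to a licensed treatment works; average daily discharge volume is 420 litres, under the 430 litres limit). But: (e) is triggered — a current Annual Approval is held. (f) is not engaged (the coverage ratio is 72%, not less than 63%), so (e) stands. Exception (c) does not apply.
Exception (d)'s conditions are all satisfied: the reference index is 82, below the 104 limit; the wastewater is Schedule-A-only. But: (g) is triggered — the reportable unit count is 29, meeting the 29 threshold. (h) is not engaged (the Category E Notice is not current), so (g) stands. (d) is therefore removed.
No exception displaces § 40.6.

Yes — Oren's facility must register with the Waste Registry.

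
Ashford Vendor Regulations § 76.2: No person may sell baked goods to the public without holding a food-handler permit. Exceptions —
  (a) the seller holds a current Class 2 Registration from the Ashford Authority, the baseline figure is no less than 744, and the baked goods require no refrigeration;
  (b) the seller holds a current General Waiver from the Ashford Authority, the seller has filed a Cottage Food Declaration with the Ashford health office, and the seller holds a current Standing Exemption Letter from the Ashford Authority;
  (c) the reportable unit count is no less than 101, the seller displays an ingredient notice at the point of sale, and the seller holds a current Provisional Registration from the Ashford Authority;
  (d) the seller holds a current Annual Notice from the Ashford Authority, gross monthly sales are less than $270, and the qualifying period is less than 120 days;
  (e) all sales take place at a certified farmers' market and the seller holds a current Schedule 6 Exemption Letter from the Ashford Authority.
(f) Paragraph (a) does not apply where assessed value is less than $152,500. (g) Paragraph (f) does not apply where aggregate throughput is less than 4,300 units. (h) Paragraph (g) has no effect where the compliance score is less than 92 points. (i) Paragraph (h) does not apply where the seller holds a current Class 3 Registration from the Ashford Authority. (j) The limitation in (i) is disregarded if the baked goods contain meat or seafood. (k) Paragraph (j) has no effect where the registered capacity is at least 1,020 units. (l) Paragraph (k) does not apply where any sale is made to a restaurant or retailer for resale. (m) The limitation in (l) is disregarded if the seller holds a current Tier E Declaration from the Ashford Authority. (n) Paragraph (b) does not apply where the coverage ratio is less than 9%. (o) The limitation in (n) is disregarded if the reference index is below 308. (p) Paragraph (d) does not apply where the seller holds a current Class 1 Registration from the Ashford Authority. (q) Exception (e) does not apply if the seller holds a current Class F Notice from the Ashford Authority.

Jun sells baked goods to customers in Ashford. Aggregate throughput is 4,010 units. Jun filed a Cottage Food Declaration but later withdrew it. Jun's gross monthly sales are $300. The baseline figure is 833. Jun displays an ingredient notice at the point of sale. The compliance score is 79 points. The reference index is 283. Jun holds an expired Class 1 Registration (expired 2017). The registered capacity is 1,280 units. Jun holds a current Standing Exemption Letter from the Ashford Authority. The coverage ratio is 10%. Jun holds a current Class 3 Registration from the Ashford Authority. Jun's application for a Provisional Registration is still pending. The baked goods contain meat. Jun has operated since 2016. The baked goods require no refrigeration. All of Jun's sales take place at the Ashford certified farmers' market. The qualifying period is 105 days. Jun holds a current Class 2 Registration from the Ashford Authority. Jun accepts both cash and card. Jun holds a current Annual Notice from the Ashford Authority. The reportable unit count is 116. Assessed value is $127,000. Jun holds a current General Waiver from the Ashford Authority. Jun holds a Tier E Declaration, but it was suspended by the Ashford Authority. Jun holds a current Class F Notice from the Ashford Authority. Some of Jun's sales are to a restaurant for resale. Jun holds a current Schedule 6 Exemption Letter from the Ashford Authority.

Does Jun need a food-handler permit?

All of (a)'s requirements are met (a current Class 2 Registration is held; the baseline figure is 833, meeting the 744 threshold; the baked goods are shelf-stable). But: (f) is engaged — assessed value is $127,000, less than the $152,500 limit. (g) operates (aggregate throughput is 4,010 units, less than the 4,300 units limit), but is itself disapplied by (h): (h) is engaged — the compliance score is 79 points, less than the 92 points limit. (i) would limit (h) — a current Class 3 Registration is held — but (j) sets (i) aside: (j) operates — the baked goods contain meat. (k) operates (the registered capacity is 1,280 units, meeting the 1,020 units threshold), but is displaced by (l): (l) is engaged — some sales are to a restaurant for resale. (m), which would lift (l), is inapplicable — there is no Tier E Declaration in force. So (a) is unavailable.
Exception (b) fails — the Cottage Food Declaration was withdrawn.
Exception (c) does not apply: there is no Provisional Registration in force.
Exception (d) requires that gross monthly sales are less than $270; but gross monthly sales are $300, not less than $270, so (d) is unavailable.
Exception (e) is satisfied on its face — all sales are at a certified farmers' market; a current Schedule 6 Exemption Letter is held. But applying paragraph (q): (q) operates against (e): a current Class F Notice is held. Exception (e) does not apply.
No exception applies. The general rule governs.

Yes — Jun must hold a food-handler permit.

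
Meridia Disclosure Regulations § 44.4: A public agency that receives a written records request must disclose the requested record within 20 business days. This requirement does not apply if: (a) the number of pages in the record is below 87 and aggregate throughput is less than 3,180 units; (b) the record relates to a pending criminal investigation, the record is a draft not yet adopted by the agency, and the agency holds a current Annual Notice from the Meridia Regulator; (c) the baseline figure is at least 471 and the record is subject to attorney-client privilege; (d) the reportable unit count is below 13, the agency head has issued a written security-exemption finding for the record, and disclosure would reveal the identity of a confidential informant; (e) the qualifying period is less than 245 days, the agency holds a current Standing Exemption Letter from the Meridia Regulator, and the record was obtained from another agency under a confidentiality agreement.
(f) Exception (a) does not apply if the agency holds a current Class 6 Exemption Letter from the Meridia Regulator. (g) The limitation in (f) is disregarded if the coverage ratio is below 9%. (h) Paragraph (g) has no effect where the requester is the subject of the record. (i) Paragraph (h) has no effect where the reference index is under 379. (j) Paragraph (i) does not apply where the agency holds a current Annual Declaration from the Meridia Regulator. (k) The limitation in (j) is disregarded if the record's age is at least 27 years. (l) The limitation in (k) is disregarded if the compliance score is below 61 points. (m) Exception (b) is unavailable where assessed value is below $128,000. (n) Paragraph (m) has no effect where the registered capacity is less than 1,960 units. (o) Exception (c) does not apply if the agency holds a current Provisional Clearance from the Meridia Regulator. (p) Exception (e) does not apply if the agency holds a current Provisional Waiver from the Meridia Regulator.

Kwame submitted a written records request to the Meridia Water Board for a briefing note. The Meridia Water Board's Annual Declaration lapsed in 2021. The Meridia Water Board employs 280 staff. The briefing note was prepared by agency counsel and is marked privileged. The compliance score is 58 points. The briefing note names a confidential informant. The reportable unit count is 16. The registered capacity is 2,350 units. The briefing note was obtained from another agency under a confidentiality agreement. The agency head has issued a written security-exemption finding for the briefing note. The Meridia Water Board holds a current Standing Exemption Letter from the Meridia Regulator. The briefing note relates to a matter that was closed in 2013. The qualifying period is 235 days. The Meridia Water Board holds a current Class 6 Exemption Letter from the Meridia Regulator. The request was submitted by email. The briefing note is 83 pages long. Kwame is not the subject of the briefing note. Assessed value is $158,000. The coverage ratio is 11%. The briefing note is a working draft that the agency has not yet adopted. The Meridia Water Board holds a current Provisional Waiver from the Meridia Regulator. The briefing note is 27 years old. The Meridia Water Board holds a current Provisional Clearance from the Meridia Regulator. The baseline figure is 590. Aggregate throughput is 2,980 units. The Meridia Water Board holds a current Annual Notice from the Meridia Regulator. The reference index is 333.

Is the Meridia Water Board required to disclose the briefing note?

All of (a)'s requirements are met (the number of pages in the record is 83, below the 87 limit; aggregate throughput is 2,980 units, less than the 3,180 units limit). Turning to paragraphs (f)–(l): (f) is triggered — a current Class 6 Exemption Letter is held. (g), which would lift (f), is not engaged — the coverage ratio is 11%, not below 9%. Exception (a) does not apply.
Exception (b) does not apply: the briefing note relates to a closed matter.
Exception (c)'s conditions are all satisfied: the baseline figure is 590, meeting the 471 threshold; the briefing note is privileged. However, paragraph (o) must be considered: (o) operates against (c): a current Provisional Clearance is held. So (c) is unavailable.
Exception (d) does not apply: the reportable unit count is 16, not below 13.
Exception (e) is satisfied on its face — the qualifying period is 235 days, less than the 245 days limit; a current Standing Exemption Letter is held; the briefing note was obtained under a confidentiality agreement. However, paragraph (p) must be considered: (p) operates against (e): a current Provisional Waiver is held. (e) is therefore removed.
Every exception is unavailable, so the rule governs.

Yes — the Meridia Water Board must disclose the briefing note.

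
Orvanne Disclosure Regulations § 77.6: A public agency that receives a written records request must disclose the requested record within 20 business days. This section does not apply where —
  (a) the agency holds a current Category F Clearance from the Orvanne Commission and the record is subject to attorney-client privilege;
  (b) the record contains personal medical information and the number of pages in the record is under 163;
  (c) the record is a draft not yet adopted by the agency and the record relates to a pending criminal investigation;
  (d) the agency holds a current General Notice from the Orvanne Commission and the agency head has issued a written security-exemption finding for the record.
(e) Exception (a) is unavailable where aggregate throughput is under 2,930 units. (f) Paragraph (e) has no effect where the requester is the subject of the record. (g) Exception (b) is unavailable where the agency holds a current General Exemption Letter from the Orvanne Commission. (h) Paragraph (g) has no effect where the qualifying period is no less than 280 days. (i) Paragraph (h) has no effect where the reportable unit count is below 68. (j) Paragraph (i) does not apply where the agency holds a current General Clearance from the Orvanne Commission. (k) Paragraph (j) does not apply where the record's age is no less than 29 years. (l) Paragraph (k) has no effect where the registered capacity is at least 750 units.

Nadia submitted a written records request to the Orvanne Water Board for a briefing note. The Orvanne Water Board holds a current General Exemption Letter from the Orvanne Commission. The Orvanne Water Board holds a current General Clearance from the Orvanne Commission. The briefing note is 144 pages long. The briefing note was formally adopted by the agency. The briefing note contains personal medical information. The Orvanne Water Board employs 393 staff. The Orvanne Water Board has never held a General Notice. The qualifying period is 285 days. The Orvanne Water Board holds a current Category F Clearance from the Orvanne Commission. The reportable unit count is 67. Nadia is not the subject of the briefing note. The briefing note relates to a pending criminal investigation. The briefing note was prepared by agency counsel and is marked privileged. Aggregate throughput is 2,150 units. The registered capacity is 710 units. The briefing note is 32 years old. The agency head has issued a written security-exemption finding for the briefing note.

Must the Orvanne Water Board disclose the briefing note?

Yes — the Orvanne Water Board must disclose the briefing note.

Exception (a) is satisfied on its face — a current Category F Clearance is held; the briefing note is privileged. However, paragraphs (e)–(f) must be considered: (e) operates against (a): aggregate throughput is 2,150 units, under the 2,930 units limit. (f) is inapplicable (Nadia is not the subject of the briefing note), so (e) stands. So (a) is unavailable.
Exception (b)'s conditions are all satisfied: the briefing note contains personal medical information; the number of pages in the record is 144, under the 163 limit. Turning to paragraphs (g)–(l): (g) is engaged — a current General Exemption Letter is held. (h) would limit (g) — the qualifying period is 285 days, meeting the 280 days threshold — but (i) sets (h) aside: (i) operates against (h): the reportable unit count is 67, below the 68 limit. (j) is engaged (a current General Clearance is held), but is itself disapplied by (k): (k) operates against (j): the record's age is 32 years, meeting the 29 years threshold. (l), which would lift (k), is not engaged — the registered capacity is 710 units, short of 750 units. (b) is therefore removed.
Exception (c) fails — the briefing note has been formally adopted.
Exception (d) requires that the agency holds a current General Notice from the Orvanne Commission; but no current General Notice is held, so (d) is unavailable.
None of the exceptions is available; § 77.6 applies in full.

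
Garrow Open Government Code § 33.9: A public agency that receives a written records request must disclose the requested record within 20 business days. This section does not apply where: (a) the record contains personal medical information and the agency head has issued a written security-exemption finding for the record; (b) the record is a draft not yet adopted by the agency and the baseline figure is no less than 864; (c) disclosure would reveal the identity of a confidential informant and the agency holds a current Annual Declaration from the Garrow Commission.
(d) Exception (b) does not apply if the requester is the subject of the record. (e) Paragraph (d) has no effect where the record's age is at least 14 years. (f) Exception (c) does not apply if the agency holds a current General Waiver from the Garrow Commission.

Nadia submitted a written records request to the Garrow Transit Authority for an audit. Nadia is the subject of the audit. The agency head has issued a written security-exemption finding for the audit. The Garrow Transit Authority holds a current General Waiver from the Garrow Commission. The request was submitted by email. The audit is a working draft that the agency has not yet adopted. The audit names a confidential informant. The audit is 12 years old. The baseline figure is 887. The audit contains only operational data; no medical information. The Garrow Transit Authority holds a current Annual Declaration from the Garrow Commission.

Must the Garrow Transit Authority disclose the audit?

Yes — the Garrow Transit Authority must disclose the audit.

Exception (a) does not apply: the audit contains only operational data.
Exception (b): the audit is an unadopted draft; the baseline figure is 887, meeting the 864 threshold — every condition holds. Turning to paragraphs (d)–(e): (d) is triggered — Nadia is the subject of the audit. (e), which would lift (d), is inapplicable — the record's age is 12 years, short of 14 years. So (b) is unavailable.
Exception (c)'s conditions are all satisfied: the audit names a confidential informant; a current Annual Declaration is held. But: (f) is engaged — a current General Waiver is held. (c) is therefore removed.
No exception displaces § 33.9.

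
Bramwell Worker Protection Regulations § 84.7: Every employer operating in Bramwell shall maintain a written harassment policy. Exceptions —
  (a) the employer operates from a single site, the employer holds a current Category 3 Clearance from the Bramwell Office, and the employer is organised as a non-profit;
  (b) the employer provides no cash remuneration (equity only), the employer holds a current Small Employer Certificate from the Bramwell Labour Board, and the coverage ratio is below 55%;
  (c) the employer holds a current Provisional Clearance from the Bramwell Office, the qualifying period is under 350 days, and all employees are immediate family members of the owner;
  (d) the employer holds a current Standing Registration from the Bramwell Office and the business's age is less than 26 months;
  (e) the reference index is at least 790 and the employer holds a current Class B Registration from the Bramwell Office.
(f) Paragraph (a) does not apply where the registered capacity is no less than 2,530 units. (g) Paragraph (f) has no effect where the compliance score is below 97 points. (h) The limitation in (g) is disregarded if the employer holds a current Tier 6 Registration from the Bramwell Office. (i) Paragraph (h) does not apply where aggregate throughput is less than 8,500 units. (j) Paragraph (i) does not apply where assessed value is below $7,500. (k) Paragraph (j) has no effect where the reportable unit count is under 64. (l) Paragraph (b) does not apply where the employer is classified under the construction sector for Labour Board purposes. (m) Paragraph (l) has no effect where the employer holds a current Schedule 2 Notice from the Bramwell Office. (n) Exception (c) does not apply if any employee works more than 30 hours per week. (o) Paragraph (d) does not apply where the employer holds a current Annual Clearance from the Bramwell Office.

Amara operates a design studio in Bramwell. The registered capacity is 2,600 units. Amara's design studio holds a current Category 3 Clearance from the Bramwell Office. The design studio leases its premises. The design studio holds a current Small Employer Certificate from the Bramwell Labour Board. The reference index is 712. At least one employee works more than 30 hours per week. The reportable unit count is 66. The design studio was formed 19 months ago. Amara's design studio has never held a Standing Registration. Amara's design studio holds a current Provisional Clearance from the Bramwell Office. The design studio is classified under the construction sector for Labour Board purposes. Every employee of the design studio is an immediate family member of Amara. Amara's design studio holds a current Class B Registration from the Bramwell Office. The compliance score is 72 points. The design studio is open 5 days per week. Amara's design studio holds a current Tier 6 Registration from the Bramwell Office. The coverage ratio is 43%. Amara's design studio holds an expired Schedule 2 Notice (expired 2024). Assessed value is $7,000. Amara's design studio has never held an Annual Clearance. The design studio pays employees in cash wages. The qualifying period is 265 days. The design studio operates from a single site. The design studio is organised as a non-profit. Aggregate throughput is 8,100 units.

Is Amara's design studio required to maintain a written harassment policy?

Exception (a): the employer operates from a single site; a current Category 3 Clearance is held; the employer is a non-profit — every condition holds. However, paragraphs (f)–(k) must be considered: (f) is engaged — the registered capacity is 2,600 units, meeting the 2,530 units threshold. (g) would limit (f) — the compliance score is 72 points, below the 97 points limit — but (h) sets (g) aside: (h) operates against (g): a current Tier 6 Registration is held. (i) would limit (h) — aggregate throughput is 8,100 units, less than the 8,500 units limit — but (j) sets (i) aside: (j) operates — assessed value is $7,000, below the $7,500 limit. (k), which would lift (j), is inapplicable — the reportable unit count is 66, not under 64. (a) is therefore removed.
Exception (b) fails — employees are paid cash wages.
All of (c)'s requirements are met (a current Provisional Clearance is held; the qualifying period is 265 days, under the 350 days limit; every employee is an immediate family member). But applying paragraph (n): (n) operates against (c): at least one employee exceeds 30 hours/week. (c) is therefore removed.
Exception (d) fails — the Standing Registration is not current.
Exception (e) does not apply: the reference index is 712, short of 790.
No exception displaces § 84.7.

Yes — Amara's design studio must maintain a written harassment policy.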